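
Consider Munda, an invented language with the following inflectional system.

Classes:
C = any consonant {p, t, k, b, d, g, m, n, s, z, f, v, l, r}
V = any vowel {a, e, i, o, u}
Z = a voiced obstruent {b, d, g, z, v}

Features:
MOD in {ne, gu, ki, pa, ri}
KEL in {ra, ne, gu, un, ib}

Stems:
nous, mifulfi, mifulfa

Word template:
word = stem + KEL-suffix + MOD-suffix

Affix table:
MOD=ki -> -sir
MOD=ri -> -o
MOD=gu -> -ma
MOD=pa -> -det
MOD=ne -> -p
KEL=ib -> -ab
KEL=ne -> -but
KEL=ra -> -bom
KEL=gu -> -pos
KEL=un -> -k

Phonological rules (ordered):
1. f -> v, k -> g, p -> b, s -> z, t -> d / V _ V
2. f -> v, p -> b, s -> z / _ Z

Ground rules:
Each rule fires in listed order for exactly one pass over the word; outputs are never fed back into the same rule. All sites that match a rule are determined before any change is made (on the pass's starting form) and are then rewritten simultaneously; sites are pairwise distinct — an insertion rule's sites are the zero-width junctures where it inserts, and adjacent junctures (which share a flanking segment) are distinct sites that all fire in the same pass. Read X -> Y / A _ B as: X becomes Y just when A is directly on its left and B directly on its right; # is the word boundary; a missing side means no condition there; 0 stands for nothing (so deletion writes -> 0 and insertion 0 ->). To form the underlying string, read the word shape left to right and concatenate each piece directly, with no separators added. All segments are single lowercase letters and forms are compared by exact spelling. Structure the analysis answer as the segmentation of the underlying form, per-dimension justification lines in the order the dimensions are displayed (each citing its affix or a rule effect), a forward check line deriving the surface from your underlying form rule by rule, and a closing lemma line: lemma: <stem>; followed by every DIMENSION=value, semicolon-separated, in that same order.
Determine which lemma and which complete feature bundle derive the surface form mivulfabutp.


underlying: mifulfa-but-p
MOD=ne - signalled by the affix -p
KEL=ne - signalled by the affix -but
check: mifulfabutp -> mivulfabutp -> mivulfabutp
lemma: mifulfa; MOD=ne; KEL=ne


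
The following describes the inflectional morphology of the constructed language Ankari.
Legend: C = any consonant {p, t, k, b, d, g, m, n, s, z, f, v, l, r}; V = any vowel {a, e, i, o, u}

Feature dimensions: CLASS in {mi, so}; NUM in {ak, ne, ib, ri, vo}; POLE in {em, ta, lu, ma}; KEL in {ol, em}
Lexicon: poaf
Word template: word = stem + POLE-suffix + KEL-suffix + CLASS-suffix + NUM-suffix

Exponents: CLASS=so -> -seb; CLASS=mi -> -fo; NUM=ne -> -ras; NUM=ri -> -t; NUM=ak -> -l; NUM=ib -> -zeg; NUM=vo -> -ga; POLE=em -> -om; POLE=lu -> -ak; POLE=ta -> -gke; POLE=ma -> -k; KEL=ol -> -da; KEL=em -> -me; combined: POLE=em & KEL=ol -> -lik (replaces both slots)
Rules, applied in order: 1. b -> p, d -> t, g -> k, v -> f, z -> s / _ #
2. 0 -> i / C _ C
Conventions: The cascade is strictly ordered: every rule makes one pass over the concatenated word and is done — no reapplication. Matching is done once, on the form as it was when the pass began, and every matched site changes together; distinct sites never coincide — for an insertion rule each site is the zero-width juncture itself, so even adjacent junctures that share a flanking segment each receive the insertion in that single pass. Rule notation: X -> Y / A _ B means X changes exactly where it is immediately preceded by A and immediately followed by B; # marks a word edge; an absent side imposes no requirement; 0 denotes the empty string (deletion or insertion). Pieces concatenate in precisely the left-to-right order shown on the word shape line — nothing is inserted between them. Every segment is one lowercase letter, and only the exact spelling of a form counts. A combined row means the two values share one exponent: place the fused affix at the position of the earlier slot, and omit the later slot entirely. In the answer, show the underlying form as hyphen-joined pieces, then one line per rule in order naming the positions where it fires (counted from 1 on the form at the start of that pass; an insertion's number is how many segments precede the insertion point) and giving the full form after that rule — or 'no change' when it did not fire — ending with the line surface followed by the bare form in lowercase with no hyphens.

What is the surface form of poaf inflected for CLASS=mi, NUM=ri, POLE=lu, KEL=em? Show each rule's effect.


underlying: poaf-ak-me-fo-t
1. b -> p, d -> t, g -> k, v -> f, z -> s / _ #: no change
2. 0 -> i / C _ C: inserts after position(s) 6: poafakimefot
surface: poafakimefot


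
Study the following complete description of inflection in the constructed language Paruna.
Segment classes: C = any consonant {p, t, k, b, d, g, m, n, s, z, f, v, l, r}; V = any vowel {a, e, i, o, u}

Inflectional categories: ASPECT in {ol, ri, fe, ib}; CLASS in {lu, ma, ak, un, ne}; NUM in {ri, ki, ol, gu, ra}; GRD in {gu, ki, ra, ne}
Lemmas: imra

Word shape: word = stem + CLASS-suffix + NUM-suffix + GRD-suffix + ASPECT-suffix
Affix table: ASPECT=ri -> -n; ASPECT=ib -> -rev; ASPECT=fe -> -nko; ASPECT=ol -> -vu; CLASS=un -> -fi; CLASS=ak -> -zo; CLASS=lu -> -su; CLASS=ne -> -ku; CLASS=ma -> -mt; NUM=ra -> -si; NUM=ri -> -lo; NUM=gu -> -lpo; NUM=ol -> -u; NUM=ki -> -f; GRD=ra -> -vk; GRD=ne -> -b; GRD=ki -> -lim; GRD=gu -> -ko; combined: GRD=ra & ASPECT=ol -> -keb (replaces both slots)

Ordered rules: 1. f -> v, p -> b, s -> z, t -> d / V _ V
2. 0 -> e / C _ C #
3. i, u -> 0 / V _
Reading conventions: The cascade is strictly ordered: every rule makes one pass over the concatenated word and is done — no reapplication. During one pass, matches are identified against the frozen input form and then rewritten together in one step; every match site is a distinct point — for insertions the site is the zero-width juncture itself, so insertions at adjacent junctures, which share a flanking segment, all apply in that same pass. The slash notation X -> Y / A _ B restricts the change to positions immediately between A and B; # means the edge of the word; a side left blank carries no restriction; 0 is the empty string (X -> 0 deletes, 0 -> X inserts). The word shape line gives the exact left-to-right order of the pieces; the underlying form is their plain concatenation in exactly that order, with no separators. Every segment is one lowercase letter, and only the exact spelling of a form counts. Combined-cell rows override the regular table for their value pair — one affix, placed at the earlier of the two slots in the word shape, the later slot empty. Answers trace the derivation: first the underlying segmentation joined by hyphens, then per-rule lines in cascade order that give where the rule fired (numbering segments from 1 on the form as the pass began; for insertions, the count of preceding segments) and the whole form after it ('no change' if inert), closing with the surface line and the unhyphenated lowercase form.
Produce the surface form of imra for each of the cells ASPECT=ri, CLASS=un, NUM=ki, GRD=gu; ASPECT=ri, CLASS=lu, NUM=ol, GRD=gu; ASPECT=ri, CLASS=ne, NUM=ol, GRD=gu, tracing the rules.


cell ASPECT=ri, CLASS=un, NUM=ki, GRD=gu:
underlying: imra-fi-f-ko-n
1. f -> v, p -> b, s -> z, t -> d / V _ V: fires at position(s) 5: imravifkon
2. 0 -> e / C _ C #: no change
3. i, u -> 0 / V _: no change
surface: imravifkon

cell ASPECT=ri, CLASS=lu, NUM=ol, GRD=gu:
underlying: imra-su-u-ko-n
1. f -> v, p -> b, s -> z, t -> d / V _ V: fires at position(s) 5: imrazuukon
2. 0 -> e / C _ C #: no change
3. i, u -> 0 / V _: fires at position(s) 7: imrazukon
surface: imrazukon

cell ASPECT=ri, CLASS=ne, NUM=ol, GRD=gu:
underlying: imra-ku-u-ko-n
1. f -> v, p -> b, s -> z, t -> d / V _ V: no change
2. 0 -> e / C _ C #: no change
3. i, u -> 0 / V _: fires at position(s) 7: imrakukon
surface: imrakukon


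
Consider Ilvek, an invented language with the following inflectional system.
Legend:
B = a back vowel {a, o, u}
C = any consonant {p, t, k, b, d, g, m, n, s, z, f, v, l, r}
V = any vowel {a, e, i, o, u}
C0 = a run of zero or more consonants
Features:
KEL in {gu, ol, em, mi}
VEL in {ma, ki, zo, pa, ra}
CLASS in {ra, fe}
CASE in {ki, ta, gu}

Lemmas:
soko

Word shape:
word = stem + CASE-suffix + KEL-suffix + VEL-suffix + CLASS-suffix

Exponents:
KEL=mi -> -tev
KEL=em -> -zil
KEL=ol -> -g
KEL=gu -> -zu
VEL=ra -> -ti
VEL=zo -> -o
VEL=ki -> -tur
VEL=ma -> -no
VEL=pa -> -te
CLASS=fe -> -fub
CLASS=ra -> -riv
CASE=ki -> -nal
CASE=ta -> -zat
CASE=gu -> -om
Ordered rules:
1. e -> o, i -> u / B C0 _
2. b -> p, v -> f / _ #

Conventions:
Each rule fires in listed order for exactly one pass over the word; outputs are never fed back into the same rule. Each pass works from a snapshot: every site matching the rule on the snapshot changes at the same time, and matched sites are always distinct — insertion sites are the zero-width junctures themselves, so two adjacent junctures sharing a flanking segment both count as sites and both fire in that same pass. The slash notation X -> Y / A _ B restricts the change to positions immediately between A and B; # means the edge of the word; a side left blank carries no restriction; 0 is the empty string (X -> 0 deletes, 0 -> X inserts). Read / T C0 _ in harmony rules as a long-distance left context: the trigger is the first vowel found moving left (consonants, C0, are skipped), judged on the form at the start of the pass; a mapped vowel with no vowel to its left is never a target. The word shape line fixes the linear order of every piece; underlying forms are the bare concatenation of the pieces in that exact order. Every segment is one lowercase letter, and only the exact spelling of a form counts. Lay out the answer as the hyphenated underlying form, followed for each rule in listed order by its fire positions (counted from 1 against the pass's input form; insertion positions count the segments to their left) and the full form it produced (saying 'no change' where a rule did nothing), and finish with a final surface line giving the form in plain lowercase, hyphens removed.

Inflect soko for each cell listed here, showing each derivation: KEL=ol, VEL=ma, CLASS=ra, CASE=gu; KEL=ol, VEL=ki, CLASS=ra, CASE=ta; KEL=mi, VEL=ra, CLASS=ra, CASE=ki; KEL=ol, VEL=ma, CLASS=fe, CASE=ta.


cell KEL=ol, VEL=ma, CLASS=ra, CASE=gu:
underlying: soko-om-g-no-riv
1. e -> o, i -> u / B C0 _: fires at position(s) 11: sokoomgnoruv
2. b -> p, v -> f / _ #: fires at position(s) 12: sokoomgnoruf
surface: sokoomgnoruf

cell KEL=ol, VEL=ki, CLASS=ra, CASE=ta:
underlying: soko-zat-g-tur-riv
1. e -> o, i -> u / B C0 _: fires at position(s) 13: sokozatgturruv
2. b -> p, v -> f / _ #: fires at position(s) 14: sokozatgturruf
surface: sokozatgturruf

cell KEL=mi, VEL=ra, CLASS=ra, CASE=ki:
underlying: soko-nal-tev-ti-riv
1. e -> o, i -> u / B C0 _: fires at position(s) 9: sokonaltovtiriv
2. b -> p, v -> f / _ #: fires at position(s) 15: sokonaltovtirif
surface: sokonaltovtirif

cell KEL=ol, VEL=ma, CLASS=fe, CASE=ta:
underlying: soko-zat-g-no-fub
1. e -> o, i -> u / B C0 _: no change
2. b -> p, v -> f / _ #: fires at position(s) 13: sokozatgnofup
surface: sokozatgnofup


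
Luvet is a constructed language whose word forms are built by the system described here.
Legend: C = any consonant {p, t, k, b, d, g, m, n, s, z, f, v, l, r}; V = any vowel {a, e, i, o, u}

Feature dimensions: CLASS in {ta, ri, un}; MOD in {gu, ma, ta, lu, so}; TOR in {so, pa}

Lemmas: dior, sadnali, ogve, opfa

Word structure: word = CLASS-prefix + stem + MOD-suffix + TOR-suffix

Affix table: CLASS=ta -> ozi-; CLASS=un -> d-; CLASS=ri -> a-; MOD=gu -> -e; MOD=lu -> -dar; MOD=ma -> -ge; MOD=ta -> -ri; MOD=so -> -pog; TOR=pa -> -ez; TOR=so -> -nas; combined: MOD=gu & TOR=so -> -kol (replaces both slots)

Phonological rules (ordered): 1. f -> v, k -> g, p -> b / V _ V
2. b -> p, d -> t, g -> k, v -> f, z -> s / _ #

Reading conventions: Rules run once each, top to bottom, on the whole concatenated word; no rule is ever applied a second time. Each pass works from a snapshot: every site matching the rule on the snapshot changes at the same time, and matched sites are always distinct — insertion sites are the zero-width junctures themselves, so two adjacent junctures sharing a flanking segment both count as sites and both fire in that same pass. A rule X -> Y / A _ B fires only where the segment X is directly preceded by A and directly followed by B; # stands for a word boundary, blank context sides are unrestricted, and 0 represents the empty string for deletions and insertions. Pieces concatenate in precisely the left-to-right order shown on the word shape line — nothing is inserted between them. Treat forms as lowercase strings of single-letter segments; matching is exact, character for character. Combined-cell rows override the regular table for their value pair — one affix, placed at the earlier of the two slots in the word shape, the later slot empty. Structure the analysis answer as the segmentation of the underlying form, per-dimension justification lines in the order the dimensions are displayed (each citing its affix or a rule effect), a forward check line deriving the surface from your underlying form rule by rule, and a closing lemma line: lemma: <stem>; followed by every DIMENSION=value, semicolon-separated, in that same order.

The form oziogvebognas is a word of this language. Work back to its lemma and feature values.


underlying: ozi-ogve-pog-nas
CLASS=ta - signalled by the affix ozi-
MOD=so - signalled by the affix -pog
TOR=so - signalled by the affix -nas
check: oziogvepognas -> oziogvebognas -> oziogvebognas
lemma: ogve; CLASS=ta; MOD=so; TOR=so


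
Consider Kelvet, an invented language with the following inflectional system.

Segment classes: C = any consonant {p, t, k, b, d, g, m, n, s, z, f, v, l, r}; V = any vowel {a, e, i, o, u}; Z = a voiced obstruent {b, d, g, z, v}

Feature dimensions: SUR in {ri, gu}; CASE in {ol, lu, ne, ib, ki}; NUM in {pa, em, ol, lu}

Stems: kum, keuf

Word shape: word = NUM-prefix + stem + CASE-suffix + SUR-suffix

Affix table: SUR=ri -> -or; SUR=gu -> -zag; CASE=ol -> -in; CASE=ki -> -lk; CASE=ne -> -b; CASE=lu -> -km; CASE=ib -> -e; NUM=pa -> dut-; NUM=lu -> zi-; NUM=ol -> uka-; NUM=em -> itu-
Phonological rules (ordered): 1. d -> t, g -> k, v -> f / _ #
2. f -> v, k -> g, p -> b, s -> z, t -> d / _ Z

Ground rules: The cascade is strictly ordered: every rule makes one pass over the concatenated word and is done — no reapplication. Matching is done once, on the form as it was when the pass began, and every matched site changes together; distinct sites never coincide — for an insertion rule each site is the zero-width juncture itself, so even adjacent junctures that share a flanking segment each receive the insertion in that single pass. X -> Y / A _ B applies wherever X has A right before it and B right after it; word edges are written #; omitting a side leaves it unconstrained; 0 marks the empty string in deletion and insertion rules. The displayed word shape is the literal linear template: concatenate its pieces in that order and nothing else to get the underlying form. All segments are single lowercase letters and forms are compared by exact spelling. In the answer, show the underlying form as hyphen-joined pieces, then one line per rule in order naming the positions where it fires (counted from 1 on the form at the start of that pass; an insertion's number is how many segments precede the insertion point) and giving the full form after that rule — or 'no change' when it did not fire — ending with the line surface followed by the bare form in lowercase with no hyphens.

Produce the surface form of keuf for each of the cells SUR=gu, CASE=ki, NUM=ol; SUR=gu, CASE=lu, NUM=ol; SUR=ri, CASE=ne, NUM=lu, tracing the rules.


cell SUR=gu, CASE=ki, NUM=ol:
underlying: uka-keuf-lk-zag
1. d -> t, g -> k, v -> f / _ #: fires at position(s) 12: ukakeuflkzak
2. f -> v, k -> g, p -> b, s -> z, t -> d / _ Z: fires at position(s) 9: ukakeuflgzak
surface: ukakeuflgzak

cell SUR=gu, CASE=lu, NUM=ol:
underlying: uka-keuf-km-zag
1. d -> t, g -> k, v -> f / _ #: fires at position(s) 12: ukakeufkmzak
2. f -> v, k -> g, p -> b, s -> z, t -> d / _ Z: no change
surface: ukakeufkmzak

cell SUR=ri, CASE=ne, NUM=lu:
underlying: zi-keuf-b-or
1. d -> t, g -> k, v -> f / _ #: no change
2. f -> v, k -> g, p -> b, s -> z, t -> d / _ Z: fires at position(s) 6: zikeuvbor
surface: zikeuvbor


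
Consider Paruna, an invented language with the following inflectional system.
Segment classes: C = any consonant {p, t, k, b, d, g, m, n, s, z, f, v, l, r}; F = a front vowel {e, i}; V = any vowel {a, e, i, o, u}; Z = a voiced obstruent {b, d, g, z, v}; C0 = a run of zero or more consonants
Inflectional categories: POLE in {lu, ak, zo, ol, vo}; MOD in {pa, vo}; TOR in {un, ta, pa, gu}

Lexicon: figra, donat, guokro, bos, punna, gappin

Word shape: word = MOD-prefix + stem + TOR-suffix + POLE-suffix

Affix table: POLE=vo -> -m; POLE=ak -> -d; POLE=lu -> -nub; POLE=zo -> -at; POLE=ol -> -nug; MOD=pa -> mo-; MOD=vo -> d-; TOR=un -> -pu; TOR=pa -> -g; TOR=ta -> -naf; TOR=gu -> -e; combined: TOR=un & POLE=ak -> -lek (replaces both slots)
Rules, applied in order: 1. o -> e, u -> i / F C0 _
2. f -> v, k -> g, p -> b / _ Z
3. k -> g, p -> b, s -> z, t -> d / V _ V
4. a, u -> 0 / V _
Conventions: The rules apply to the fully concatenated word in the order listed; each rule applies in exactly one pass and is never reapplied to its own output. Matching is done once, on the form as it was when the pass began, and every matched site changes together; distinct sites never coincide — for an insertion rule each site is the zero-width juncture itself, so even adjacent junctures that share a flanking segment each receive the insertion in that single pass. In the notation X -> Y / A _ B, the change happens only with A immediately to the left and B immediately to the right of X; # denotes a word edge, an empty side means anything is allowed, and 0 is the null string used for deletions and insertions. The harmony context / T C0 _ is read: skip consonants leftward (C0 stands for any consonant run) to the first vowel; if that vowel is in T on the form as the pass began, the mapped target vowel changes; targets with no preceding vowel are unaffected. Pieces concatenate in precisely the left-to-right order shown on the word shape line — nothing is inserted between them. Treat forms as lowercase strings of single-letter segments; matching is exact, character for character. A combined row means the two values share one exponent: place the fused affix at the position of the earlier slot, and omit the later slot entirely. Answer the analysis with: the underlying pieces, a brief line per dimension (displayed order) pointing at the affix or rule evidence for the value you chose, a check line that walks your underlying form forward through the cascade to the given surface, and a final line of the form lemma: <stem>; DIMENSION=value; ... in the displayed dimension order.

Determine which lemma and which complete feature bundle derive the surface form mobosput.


underlying: mo-bos-pu-at
POLE=zo - signalled by the affix -at
MOD=pa - signalled by the affix mo-
TOR=un - signalled by the affix -pu
check: mobospuat -> mobospuat -> mobospuat -> mobospuat -> mobosput
lemma: bos; POLE=zo; MOD=pa; TOR=un


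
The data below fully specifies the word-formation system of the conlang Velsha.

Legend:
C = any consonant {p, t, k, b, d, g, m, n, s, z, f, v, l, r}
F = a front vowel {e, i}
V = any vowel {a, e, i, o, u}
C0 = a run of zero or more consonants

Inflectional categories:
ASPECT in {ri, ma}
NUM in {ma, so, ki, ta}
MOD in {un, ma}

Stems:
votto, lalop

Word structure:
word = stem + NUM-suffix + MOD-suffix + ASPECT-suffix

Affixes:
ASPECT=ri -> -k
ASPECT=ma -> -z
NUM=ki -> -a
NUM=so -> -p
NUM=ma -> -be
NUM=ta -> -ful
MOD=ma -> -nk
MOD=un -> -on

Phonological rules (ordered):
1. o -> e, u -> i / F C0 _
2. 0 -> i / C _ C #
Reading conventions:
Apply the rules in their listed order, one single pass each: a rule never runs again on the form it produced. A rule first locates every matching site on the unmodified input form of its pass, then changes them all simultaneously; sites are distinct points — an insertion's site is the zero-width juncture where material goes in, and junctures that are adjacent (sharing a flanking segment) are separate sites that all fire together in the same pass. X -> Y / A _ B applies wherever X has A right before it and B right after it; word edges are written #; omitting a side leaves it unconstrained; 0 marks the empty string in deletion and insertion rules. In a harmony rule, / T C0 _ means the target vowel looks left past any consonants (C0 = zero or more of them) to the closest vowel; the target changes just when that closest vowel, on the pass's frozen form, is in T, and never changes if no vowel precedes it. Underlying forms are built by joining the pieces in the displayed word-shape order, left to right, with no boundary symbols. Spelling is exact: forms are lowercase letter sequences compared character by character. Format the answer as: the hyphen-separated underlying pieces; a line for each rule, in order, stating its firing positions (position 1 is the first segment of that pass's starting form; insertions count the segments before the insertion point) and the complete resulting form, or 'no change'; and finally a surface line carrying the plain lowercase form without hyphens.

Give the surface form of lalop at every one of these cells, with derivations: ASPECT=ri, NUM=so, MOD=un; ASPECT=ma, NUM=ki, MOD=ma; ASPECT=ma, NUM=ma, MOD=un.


cell ASPECT=ri, NUM=so, MOD=un:
underlying: lalop-p-on-k
1. o -> e, u -> i / F C0 _: no change
2. 0 -> i / C _ C #: inserts after position(s) 8: lalopponik
surface: lalopponik

cell ASPECT=ma, NUM=ki, MOD=ma:
underlying: lalop-a-nk-z
1. o -> e, u -> i / F C0 _: no change
2. 0 -> i / C _ C #: inserts after position(s) 8: lalopankiz
surface: lalopankiz

cell ASPECT=ma, NUM=ma, MOD=un:
underlying: lalop-be-on-z
1. o -> e, u -> i / F C0 _: fires at position(s) 8: lalopbeenz
2. 0 -> i / C _ C #: inserts after position(s) 9: lalopbeeniz
surface: lalopbeeniz


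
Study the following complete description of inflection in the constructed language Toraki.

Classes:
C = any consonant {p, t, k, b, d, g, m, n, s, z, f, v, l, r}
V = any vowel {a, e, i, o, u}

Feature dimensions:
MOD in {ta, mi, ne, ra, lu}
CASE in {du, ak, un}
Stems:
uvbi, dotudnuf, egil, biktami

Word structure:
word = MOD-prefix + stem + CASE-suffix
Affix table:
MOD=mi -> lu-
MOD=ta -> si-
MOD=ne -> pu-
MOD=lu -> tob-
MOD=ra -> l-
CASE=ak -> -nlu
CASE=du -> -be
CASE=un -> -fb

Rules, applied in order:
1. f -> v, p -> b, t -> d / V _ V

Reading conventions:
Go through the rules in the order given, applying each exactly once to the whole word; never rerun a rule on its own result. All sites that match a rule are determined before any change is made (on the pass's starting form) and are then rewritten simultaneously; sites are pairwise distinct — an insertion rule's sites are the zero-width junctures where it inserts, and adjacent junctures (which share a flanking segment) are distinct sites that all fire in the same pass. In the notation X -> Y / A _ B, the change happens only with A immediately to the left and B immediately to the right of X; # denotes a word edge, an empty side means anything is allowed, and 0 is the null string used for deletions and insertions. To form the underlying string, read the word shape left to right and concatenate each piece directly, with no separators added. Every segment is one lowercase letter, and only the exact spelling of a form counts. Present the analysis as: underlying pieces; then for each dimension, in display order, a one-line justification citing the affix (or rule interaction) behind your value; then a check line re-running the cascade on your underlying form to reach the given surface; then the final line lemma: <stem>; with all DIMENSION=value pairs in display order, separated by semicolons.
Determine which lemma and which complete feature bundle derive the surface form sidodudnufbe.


underlying: si-dotudnuf-be
MOD=ta - signalled by the affix si-
CASE=du - signalled by the affix -be
check: sidotudnufbe -> sidodudnufbe
lemma: dotudnuf; MOD=ta; CASE=du


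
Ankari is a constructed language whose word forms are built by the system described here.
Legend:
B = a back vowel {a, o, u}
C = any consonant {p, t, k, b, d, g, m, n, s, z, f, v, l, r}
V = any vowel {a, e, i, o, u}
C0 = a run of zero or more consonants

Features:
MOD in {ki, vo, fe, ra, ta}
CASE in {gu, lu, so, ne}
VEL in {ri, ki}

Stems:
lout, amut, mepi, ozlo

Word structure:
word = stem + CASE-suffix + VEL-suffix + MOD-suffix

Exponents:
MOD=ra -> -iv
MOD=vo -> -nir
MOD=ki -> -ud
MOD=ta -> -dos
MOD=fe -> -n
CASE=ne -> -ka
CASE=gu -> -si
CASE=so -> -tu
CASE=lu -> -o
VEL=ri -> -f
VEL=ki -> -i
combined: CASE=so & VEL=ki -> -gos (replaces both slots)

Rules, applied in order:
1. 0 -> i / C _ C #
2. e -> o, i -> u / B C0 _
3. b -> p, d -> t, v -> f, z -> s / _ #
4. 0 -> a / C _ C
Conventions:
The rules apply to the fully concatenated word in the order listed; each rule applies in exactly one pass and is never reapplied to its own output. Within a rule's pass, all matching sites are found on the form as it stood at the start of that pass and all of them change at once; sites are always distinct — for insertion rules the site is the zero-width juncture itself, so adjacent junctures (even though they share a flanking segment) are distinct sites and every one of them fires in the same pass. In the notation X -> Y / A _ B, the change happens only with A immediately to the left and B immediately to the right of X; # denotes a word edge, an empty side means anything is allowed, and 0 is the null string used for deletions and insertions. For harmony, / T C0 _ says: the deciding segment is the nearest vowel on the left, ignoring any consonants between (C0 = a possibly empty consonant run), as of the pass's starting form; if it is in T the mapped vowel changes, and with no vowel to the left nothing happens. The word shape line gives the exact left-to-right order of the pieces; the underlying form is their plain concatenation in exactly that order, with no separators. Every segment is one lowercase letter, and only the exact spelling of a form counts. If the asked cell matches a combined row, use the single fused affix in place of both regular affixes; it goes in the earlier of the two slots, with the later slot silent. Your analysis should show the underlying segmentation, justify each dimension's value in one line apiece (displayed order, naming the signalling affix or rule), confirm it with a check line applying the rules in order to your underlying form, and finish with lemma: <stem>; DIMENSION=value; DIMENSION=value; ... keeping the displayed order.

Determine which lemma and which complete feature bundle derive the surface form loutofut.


underlying: lout-o-f-ud
MOD=ki - signalled by the affix -ud
CASE=lu - signalled by the affix -o
VEL=ri - signalled by the affix -f
check: loutofud -> loutofud -> loutofud -> loutofut -> loutofut
lemma: lout; MOD=ki; CASE=lu; VEL=ri


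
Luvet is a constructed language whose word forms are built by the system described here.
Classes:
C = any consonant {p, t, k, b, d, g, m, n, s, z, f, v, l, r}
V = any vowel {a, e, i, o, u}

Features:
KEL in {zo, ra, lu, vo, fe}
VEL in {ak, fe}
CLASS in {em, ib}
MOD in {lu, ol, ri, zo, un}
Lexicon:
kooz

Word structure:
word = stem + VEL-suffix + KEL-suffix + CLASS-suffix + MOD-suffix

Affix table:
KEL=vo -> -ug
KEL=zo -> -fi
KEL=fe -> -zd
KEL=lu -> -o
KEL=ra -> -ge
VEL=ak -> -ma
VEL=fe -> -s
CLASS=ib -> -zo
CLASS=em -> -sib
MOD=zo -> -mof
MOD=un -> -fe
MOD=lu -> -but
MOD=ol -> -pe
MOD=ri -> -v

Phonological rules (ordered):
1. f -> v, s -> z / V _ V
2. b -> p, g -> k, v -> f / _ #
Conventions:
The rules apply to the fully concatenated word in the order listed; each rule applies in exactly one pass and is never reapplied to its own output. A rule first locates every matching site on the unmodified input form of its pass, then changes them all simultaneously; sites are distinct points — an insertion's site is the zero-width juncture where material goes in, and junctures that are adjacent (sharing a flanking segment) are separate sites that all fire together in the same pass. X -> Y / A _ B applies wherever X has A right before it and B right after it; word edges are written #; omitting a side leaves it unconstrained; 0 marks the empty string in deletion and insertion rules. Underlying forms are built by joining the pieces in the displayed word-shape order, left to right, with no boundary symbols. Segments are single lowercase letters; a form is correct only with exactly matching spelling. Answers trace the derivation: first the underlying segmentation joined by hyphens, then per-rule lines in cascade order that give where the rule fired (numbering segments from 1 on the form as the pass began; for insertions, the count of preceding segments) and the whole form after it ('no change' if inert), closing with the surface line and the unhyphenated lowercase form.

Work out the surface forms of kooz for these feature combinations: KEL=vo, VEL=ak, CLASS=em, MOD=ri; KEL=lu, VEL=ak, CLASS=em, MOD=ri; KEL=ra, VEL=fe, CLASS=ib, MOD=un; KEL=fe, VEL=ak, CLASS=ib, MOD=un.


cell KEL=vo, VEL=ak, CLASS=em, MOD=ri:
underlying: kooz-ma-ug-sib-v
1. f -> v, s -> z / V _ V: no change
2. b -> p, g -> k, v -> f / _ #: fires at position(s) 12: koozmaugsibf
surface: koozmaugsibf

cell KEL=lu, VEL=ak, CLASS=em, MOD=ri:
underlying: kooz-ma-o-sib-v
1. f -> v, s -> z / V _ V: fires at position(s) 8: koozmaozibv
2. b -> p, g -> k, v -> f / _ #: fires at position(s) 11: koozmaozibf
surface: koozmaozibf

cell KEL=ra, VEL=fe, CLASS=ib, MOD=un:
underlying: kooz-s-ge-zo-fe
1. f -> v, s -> z / V _ V: fires at position(s) 10: koozsgezove
2. b -> p, g -> k, v -> f / _ #: no change
surface: koozsgezove

cell KEL=fe, VEL=ak, CLASS=ib, MOD=un:
underlying: kooz-ma-zd-zo-fe
1. f -> v, s -> z / V _ V: fires at position(s) 11: koozmazdzove
2. b -> p, g -> k, v -> f / _ #: no change
surface: koozmazdzove


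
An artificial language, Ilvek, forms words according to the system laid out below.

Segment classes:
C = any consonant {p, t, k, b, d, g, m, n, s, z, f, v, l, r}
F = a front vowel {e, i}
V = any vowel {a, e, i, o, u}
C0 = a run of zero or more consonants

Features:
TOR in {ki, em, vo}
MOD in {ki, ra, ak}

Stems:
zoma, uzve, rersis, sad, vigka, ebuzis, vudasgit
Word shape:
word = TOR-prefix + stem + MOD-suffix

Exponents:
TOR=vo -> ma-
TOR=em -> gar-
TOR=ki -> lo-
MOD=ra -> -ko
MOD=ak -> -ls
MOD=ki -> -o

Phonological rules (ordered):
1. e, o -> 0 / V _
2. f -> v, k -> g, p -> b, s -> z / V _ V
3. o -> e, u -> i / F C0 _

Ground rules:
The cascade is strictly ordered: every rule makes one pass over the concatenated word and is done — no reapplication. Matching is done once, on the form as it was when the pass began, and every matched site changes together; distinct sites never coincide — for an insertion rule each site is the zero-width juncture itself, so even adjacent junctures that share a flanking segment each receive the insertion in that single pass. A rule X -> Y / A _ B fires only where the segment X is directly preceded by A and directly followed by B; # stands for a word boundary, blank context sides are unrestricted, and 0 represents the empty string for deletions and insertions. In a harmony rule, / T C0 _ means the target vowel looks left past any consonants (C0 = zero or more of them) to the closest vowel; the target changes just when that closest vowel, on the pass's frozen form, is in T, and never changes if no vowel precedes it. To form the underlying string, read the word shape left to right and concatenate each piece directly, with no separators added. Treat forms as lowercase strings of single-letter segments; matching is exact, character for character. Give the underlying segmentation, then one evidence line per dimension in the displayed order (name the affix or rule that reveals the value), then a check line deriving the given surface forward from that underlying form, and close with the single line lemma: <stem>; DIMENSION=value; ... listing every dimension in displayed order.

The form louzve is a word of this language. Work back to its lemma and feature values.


underlying: lo-uzve-o
TOR=ki - signalled by the affix lo-
MOD=ki - signalled by the affix -o
check: louzveo -> louzve -> louzve -> louzve
lemma: uzve; TOR=ki; MOD=ki


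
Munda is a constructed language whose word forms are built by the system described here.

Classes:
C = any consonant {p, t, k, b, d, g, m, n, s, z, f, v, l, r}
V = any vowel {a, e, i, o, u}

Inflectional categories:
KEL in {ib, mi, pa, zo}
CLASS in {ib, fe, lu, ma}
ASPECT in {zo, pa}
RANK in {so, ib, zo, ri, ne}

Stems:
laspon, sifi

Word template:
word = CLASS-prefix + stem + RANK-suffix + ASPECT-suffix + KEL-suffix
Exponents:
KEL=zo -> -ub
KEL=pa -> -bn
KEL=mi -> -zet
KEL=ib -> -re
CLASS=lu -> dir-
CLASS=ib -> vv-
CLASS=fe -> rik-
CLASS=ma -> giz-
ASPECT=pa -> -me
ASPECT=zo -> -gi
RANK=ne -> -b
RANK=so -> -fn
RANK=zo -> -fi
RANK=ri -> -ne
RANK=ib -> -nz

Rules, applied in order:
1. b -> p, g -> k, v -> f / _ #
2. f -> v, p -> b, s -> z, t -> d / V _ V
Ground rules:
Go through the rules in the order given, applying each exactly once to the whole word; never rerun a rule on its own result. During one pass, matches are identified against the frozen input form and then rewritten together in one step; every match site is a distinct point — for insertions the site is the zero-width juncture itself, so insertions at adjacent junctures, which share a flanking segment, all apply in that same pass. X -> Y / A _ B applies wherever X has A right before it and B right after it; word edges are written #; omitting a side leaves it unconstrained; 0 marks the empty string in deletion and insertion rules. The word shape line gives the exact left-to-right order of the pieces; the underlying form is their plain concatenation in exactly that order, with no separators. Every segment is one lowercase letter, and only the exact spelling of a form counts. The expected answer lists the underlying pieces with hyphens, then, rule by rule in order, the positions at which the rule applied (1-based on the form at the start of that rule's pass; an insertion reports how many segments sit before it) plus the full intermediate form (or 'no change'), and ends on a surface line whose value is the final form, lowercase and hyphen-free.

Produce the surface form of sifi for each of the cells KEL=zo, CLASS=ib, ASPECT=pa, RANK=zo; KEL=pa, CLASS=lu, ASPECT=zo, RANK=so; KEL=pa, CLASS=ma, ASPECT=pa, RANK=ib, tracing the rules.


cell KEL=zo, CLASS=ib, ASPECT=pa, RANK=zo:
underlying: vv-sifi-fi-me-ub
1. b -> p, g -> k, v -> f / _ #: fires at position(s) 12: vvsififimeup
2. f -> v, p -> b, s -> z, t -> d / V _ V: fires at position(s) 5, 7: vvsivivimeup
surface: vvsivivimeup

cell KEL=pa, CLASS=lu, ASPECT=zo, RANK=so:
underlying: dir-sifi-fn-gi-bn
1. b -> p, g -> k, v -> f / _ #: no change
2. f -> v, p -> b, s -> z, t -> d / V _ V: fires at position(s) 6: dirsivifngibn
surface: dirsivifngibn

cell KEL=pa, CLASS=ma, ASPECT=pa, RANK=ib:
underlying: giz-sifi-nz-me-bn
1. b -> p, g -> k, v -> f / _ #: no change
2. f -> v, p -> b, s -> z, t -> d / V _ V: fires at position(s) 6: gizsivinzmebn
surface: gizsivinzmebn


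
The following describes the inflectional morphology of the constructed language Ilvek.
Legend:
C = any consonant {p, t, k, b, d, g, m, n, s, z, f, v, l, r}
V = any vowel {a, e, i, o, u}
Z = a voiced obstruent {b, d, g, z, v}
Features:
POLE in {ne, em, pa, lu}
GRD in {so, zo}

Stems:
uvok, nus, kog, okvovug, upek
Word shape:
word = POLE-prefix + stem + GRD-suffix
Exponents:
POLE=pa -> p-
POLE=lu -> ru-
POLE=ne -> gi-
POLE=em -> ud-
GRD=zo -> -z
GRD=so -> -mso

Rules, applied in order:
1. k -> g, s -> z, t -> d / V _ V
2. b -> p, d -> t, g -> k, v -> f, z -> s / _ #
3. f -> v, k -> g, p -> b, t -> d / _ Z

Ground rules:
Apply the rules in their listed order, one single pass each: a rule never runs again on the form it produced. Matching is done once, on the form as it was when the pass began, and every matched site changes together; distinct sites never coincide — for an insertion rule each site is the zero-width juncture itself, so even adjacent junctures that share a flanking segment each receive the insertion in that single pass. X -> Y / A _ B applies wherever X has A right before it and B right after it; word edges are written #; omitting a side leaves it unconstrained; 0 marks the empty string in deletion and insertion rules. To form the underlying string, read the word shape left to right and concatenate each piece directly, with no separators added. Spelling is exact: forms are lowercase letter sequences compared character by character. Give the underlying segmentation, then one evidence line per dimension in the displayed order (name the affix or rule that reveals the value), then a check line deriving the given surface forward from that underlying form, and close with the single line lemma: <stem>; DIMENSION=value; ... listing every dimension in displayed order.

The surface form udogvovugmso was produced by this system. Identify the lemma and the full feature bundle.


underlying: ud-okvovug-mso
POLE=em - signalled by the affix ud-
GRD=so - signalled by the affix -mso
check: udokvovugmso -> udokvovugmso -> udokvovugmso -> udogvovugmso
lemma: okvovug; POLE=em; GRD=so


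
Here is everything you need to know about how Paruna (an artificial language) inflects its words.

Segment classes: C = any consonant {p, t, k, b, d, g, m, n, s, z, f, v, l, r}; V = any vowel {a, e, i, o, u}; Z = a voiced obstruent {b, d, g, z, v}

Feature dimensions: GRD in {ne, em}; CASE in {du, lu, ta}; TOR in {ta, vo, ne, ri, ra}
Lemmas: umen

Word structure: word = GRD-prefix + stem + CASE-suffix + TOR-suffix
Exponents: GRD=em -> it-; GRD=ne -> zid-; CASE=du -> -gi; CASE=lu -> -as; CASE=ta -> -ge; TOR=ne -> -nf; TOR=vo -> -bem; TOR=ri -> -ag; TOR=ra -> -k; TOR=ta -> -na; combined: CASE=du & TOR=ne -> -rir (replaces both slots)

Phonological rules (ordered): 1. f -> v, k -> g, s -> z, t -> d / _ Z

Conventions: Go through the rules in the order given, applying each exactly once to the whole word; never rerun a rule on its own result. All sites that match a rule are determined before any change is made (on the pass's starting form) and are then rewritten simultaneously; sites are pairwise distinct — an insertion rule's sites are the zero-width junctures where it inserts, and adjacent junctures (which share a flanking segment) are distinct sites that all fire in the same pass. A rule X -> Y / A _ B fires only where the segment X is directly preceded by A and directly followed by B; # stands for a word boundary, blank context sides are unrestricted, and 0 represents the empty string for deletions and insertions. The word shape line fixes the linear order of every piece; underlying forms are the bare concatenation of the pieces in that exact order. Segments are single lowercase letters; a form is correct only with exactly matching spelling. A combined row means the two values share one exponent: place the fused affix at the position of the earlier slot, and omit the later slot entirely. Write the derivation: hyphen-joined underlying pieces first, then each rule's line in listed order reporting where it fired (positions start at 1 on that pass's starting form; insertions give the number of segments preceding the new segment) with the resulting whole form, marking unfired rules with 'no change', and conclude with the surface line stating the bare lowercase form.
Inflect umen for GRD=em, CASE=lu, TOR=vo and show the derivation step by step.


underlying: it-umen-as-bem
1. f -> v, k -> g, s -> z, t -> d / _ Z: fires at position(s) 8: itumenazbem
surface: itumenazbem


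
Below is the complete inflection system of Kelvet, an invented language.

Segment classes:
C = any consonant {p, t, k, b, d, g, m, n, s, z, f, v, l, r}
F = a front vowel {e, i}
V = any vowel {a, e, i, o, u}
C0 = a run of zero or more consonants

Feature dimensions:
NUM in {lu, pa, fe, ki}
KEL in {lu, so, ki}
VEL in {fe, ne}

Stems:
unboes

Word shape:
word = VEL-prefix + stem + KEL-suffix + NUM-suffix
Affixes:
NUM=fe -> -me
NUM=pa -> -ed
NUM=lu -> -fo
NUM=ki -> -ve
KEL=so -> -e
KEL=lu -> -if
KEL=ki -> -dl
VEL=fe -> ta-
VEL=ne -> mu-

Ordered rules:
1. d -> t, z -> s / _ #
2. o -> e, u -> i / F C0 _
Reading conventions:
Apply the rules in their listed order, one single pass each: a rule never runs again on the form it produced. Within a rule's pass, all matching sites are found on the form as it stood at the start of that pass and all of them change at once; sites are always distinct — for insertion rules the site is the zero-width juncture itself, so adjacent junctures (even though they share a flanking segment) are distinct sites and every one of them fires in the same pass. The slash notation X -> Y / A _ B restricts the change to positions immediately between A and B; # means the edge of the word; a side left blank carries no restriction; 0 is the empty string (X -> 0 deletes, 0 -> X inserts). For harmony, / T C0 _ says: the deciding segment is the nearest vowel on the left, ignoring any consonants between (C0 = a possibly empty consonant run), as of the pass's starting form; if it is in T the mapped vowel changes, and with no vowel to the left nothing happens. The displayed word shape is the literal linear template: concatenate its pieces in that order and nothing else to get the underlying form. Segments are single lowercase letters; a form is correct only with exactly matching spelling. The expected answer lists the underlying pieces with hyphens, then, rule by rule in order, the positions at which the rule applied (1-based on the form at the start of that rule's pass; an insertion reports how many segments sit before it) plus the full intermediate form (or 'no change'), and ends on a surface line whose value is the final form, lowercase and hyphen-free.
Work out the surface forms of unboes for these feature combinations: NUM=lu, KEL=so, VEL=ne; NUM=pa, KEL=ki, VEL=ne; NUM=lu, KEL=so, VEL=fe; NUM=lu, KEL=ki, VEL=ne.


cell NUM=lu, KEL=so, VEL=ne:
underlying: mu-unboes-e-fo
1. d -> t, z -> s / _ #: no change
2. o -> e, u -> i / F C0 _: fires at position(s) 11: muunboesefe
surface: muunboesefe

cell NUM=pa, KEL=ki, VEL=ne:
underlying: mu-unboes-dl-ed
1. d -> t, z -> s / _ #: fires at position(s) 12: muunboesdlet
2. o -> e, u -> i / F C0 _: no change
surface: muunboesdlet

cell NUM=lu, KEL=so, VEL=fe:
underlying: ta-unboes-e-fo
1. d -> t, z -> s / _ #: no change
2. o -> e, u -> i / F C0 _: fires at position(s) 11: taunboesefe
surface: taunboesefe

cell NUM=lu, KEL=ki, VEL=ne:
underlying: mu-unboes-dl-fo
1. d -> t, z -> s / _ #: no change
2. o -> e, u -> i / F C0 _: fires at position(s) 12: muunboesdlfe
surface: muunboesdlfe
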